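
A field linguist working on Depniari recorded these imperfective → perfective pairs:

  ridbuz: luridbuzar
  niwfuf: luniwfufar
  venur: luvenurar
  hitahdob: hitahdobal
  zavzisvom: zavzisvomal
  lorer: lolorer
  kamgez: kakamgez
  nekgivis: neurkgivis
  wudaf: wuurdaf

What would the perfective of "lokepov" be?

lokepoval

venur and lorer both end in -r yet inflect differently (luvenurar, lolorer), so the final letter is not what conditions the rule; the last vowel is.
"lokepov" has last vowel 'o'. The stems whose last vowel is 'o' (hitahdob → hitahdobal, zavzisvom → zavzisvomal) add -al.
So lokepov → lokepoval.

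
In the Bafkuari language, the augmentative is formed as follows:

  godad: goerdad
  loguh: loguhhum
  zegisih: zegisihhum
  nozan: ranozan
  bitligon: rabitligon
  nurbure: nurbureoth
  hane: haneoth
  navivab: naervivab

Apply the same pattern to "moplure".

moplureoth

"moplure" ends in -e. The stems ending in -e (hane → haneoth, nurbure → nurbureoth) add -oth.
So moplure → moplureoth.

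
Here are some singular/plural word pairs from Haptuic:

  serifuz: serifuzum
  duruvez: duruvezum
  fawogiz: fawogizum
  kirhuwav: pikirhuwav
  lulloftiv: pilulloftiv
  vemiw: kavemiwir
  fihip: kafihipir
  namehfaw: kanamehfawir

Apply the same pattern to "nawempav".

pinawempav

fawogiz and lulloftiv both have last vowel 'i' yet inflect differently (fawogizum, pilulloftiv), so the last vowel is not what conditions the rule; the final letter is.
"nawempav" ends in -v. The stems ending in -v (kirhuwav → pikirhuwav, lulloftiv → pilulloftiv) add the prefix pi-.
The other patterns: stems ending in -z add -um; stems ending in -p or -w add ka- … -ir around the stem.
So nawempav → pinawempav.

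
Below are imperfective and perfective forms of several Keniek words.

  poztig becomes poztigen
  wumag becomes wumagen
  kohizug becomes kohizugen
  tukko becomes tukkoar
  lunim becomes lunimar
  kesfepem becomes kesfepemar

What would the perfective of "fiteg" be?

poztig and lunim both have last vowel 'i' yet inflect differently (poztigen, lunimar), so the last vowel is not what conditions the rule; the final letter is.
"fiteg" ends in -g. The stems ending in -g (poztig → poztigen, wumag → wumagen, kohizug → kohizugen) add -en.
The other pattern: stems ending in -m or -o add -ar.
So fiteg → fitegen.

fitegen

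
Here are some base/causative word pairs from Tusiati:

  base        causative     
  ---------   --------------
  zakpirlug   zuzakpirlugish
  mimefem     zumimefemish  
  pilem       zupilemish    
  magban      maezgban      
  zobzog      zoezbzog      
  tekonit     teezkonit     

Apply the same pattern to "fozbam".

"fozbam" has last vowel 'a'. The one such stem in the data (magban → maezgban) inserts -ez- after the first vowel (as do zobzog, tekonit), so the same rule applies.
So fozbam → foezzbam.

foezzbam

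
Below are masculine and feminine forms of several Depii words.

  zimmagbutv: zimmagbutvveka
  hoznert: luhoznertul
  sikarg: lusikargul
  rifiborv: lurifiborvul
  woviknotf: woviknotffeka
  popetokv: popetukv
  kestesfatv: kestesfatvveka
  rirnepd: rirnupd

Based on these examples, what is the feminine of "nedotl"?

kestesfatv and rifiborv both end in -v yet inflect differently (kestesfatvveka, lurifiborvul), so the final letter is not what conditions the rule; the second-to-last letter is.
"nedotl" has second-to-last letter 't'. The stems whose second-to-last letter is 't' (kestesfatv → kestesfatvveka, woviknotf → woviknotffeka, zimmagbutv → zimmagbutvveka) double the final consonant and add -eka.
The other patterns: stems whose second-to-last letter is 'r' add lu- … -ul around the stem; stems whose second-to-last letter is 'k' or 'p' change the last vowel to 'u'.
So nedotl → nedotlleka.

nedotlleka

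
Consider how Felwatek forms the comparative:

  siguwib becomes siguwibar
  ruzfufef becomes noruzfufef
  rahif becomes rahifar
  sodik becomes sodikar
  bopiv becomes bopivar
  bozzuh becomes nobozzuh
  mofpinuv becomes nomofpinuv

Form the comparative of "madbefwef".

nomadbefwef

rahif and ruzfufef both end in -f yet inflect differently (rahifar, noruzfufef), so the final letter is not what conditions the rule; the last vowel is.
"madbefwef" has last vowel 'e'. The one such stem in the data (ruzfufef → noruzfufef) adds the prefix no-, so the same rule applies.
The other pattern: stems whose last vowel is 'i' add -ar.
So madbefwef → nomadbefwef.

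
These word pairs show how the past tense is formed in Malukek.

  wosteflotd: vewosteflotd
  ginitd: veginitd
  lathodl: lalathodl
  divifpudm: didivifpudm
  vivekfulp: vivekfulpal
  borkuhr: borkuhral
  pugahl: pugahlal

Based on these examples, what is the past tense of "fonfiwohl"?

lathodl and pugahl both end in -l yet inflect differently (lalathodl, pugahlal), so the final letter is not what conditions the rule; the second-to-last letter is.
"fonfiwohl" has second-to-last letter 'h'. The stems whose second-to-last letter is 'h' (borkuhr → borkuhral, pugahl → pugahlal) add -al.
So fonfiwohl → fonfiwohlal.

fonfiwohlal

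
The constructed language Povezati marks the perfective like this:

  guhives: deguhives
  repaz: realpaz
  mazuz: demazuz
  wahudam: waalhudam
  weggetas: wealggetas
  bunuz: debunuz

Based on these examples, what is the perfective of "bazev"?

debazev

weggetas and guhives both end in -s yet inflect differently (wealggetas, deguhives), so the final letter is not what conditions the rule; the last vowel is.
"bazev" has last vowel 'e'. The one such stem in the data (guhives → deguhives) adds the prefix de-, so the same rule applies.
The other pattern: stems whose last vowel is 'a' insert -al- after the first vowel.
So bazev → debazev.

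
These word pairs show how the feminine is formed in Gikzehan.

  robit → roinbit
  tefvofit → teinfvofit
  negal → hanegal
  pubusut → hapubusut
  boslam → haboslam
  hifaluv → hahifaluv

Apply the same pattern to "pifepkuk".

"pifepkuk" has last vowel 'u'. The stems whose last vowel is 'u' (pubusut → hapubusut, hifaluv → hahifaluv) add the prefix ha-.
The other pattern: stems whose last vowel is 'i' insert -in- after the first vowel.
So pifepkuk → hapifepkuk.

hapifepkuk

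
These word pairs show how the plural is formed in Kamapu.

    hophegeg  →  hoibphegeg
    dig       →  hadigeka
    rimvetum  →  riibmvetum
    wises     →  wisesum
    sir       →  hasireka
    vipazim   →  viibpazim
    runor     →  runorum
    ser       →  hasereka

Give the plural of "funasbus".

ser and runor both end in -r yet inflect differently (hasereka, runorum), so the final letter is not what conditions the rule; the number of vowels is.
"funasbus" has 3 vowels. The stems with 3 vowels (hophegeg → hoibphegeg, vipazim → viibpazim, rimvetum → riibmvetum) insert -ib- after the first vowel.
So funasbus → fuibnasbus.

fuibnasbus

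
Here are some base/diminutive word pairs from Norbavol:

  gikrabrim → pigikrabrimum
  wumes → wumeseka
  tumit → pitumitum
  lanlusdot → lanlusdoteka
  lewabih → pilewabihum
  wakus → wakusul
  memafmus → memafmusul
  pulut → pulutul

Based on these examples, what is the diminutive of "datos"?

tumit and pulut both end in -t yet inflect differently (pitumitum, pulutul), so the final letter is not what conditions the rule; the last vowel is.
"datos" has last vowel 'o'. The one such stem in the data (lanlusdot → lanlusdoteka) adds -eka, so the same rule applies.
So datos → datoseka.

datoseka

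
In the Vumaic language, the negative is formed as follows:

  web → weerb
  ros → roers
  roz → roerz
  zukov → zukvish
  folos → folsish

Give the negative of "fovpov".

"fovpov" has 2 vowels. The stems with 2 vowels (zukov → zukvish, folos → folsish) delete the last vowel and add -ish.
So fovpov → fovpvish.

fovpvish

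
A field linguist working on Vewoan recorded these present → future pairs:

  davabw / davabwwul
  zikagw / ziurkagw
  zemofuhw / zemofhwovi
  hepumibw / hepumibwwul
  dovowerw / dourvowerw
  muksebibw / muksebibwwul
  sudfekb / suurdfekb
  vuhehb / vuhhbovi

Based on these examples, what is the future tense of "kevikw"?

keurvikw

muksebibw and zemofuhw both end in -w yet inflect differently (muksebibwwul, zemofhwovi), so the final letter is not what conditions the rule; the second-to-last letter is.
"kevikw" has second-to-last letter 'k'. The one such stem in the data (sudfekb → suurdfekb) inserts -ur- after the first vowel (as do zikagw, dovowerw), so the same rule applies.
The other patterns: stems whose second-to-last letter is 'b' double the final consonant and add -ul; stems whose second-to-last letter is 'h' delete the last vowel and add -ovi.
So kevikw → keurvikw.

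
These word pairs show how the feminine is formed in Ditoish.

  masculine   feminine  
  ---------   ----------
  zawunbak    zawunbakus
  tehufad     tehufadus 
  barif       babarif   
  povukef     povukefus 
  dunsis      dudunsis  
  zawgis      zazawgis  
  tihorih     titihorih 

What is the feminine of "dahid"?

barif and povukef both end in -f yet inflect differently (babarif, povukefus), so the final letter is not what conditions the rule; the last vowel is.
"dahid" has last vowel 'i'. The stems whose last vowel is 'i' (dunsis → dudunsis, tihorih → titihorih, barif → babarif) repeat the first consonant+vowel as a prefix.
So dahid → dadahid.

dadahid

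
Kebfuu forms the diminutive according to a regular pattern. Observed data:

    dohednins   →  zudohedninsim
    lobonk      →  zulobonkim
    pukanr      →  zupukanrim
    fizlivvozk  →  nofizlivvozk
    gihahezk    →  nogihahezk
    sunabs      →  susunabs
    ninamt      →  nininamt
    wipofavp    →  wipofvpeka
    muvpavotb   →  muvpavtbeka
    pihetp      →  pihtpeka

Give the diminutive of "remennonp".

lobonk and fizlivvozk both end in -k yet inflect differently (zulobonkim, nofizlivvozk), so the final letter is not what conditions the rule; the second-to-last letter is.
"remennonp" has second-to-last letter 'n'. The stems whose second-to-last letter is 'n' (dohednins → zudohedninsim, lobonk → zulobonkim, pukanr → zupukanrim) add zu- … -im around the stem.
So remennonp → zuremennonpim.

zuremennonpim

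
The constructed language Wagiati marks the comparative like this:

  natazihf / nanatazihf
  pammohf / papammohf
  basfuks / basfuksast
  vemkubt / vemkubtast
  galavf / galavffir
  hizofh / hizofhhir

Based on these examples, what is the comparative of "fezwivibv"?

fezwivibvast

natazihf and galavf both end in -f yet inflect differently (nanatazihf, galavffir), so the final letter is not what conditions the rule; the second-to-last letter is.
"fezwivibv" has second-to-last letter 'b'. The one such stem in the data (vemkubt → vemkubtast) adds -ast, so the same rule applies.
So fezwivibv → fezwivibvast.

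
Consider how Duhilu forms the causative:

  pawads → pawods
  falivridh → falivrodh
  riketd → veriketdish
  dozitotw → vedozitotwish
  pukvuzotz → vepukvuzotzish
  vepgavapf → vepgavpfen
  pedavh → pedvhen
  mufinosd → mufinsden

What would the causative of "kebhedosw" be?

"kebhedosw" has second-to-last letter 's'. The one such stem in the data (mufinosd → mufinsden) deletes the last vowel and adds -en (as do vepgavapf, pedavh), so the same rule applies.
So kebhedosw → kebhedswen.

kebhedswen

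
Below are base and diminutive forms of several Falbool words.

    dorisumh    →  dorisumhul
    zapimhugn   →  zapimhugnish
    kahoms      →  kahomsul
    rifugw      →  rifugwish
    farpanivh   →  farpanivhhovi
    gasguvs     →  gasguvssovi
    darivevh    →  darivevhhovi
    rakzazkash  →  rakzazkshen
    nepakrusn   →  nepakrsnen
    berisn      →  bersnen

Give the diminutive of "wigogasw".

wigogswen

darivevh and rakzazkash both end in -h yet inflect differently (darivevhhovi, rakzazkshen), so the final letter is not what conditions the rule; the second-to-last letter is.
"wigogasw" has second-to-last letter 's'. The stems whose second-to-last letter is 's' (rakzazkash → rakzazkshen, berisn → bersnen, nepakrusn → nepakrsnen) delete the last vowel and add -en.
The other patterns: stems whose second-to-last letter is 'v' double the final consonant and add -ovi; stems whose second-to-last letter is 'g' add -ish; stems whose second-to-last letter is 'm' add -ul.
So wigogasw → wigogswen.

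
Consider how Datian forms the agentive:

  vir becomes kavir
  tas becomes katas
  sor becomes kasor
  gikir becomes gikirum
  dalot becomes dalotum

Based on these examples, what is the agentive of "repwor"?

repworum

vir and gikir both end in -r yet inflect differently (kavir, gikirum), so the final letter is not what conditions the rule; the number of vowels is.
"repwor" has 2 vowels. The stems with 2 vowels (gikir → gikirum, dalot → dalotum) add -um.
So repwor → repworum.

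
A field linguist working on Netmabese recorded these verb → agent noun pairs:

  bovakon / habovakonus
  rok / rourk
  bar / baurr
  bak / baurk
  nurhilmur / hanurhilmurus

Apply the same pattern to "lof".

lourf

nurhilmur and bar both end in -r yet inflect differently (hanurhilmurus, baurr), so the final letter is not what conditions the rule; the number of vowels is.
"lof" has 1 vowel. The stems with 1 vowel (bak → baurk, bar → baurr, rok → rourk) insert -ur- after the first vowel.
The other pattern: stems with 3 vowels add ha- … -us around the stem.
So lof → lourf.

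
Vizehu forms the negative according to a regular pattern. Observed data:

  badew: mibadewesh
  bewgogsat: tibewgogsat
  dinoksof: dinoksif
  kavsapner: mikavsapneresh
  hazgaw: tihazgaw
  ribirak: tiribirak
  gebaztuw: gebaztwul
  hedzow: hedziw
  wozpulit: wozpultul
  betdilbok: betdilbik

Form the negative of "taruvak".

titaruvak

badew and hazgaw both end in -w yet inflect differently (mibadewesh, tihazgaw), so the final letter is not what conditions the rule; the last vowel is.
"taruvak" has last vowel 'a'. The stems whose last vowel is 'a' (ribirak → tiribirak, bewgogsat → tibewgogsat, hazgaw → tihazgaw) add the prefix ti-.
The other patterns: stems whose last vowel is 'e' add mi- … -esh around the stem; stems whose last vowel is 'o' change the last vowel to 'i'; stems whose last vowel is 'i' or 'u' delete the last vowel and add -ul.
So taruvak → titaruvak.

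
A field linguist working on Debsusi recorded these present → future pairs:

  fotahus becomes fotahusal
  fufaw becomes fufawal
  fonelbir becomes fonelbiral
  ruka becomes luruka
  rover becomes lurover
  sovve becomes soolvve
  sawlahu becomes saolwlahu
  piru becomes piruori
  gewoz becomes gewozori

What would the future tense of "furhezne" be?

"furhezne" begins with f-. The stems beginning with f- (fotahus → fotahusal, fufaw → fufawal, fonelbir → fonelbiral) add -al.
So furhezne → furhezneal.

furhezneal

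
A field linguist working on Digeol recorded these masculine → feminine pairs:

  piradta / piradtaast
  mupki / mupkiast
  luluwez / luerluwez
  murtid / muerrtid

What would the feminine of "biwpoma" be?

biwpomaast

mupki and murtid both have last vowel 'i' yet inflect differently (mupkiast, muerrtid), so the last vowel is not what conditions the rule; whether the stem ends in a vowel or a consonant is.
"biwpoma" ends in a vowel. The stems ending in a vowel (piradta → piradtaast, mupki → mupkiast) add -ast.
The other pattern: stems ending in a consonant insert -er- after the first vowel.
So biwpoma → biwpomaast.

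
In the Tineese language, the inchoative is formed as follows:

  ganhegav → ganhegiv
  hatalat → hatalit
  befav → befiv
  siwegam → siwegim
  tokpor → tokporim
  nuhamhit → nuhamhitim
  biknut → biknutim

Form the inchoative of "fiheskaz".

fiheskiz

hatalat and nuhamhit both end in -t yet inflect differently (hatalit, nuhamhitim), so the final letter is not what conditions the rule; the last vowel is.
"fiheskaz" has last vowel 'a'. The stems whose last vowel is 'a' (ganhegav → ganhegiv, hatalat → hatalit, befav → befiv) change the last vowel to 'i'.
The other pattern: stems whose last vowel is 'i', 'o' or 'u' add -im.
So fiheskaz → fiheskiz.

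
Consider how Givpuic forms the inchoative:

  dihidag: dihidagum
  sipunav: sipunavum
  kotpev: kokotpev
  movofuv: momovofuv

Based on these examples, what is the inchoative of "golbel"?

sipunav and kotpev both end in -v yet inflect differently (sipunavum, kokotpev), so the final letter is not what conditions the rule; the last vowel is.
"golbel" has last vowel 'e'. The one such stem in the data (kotpev → kokotpev) repeats the first consonant+vowel as a prefix (as does movofuv), so the same rule applies.
The other pattern: stems whose last vowel is 'a' add -um.
So golbel → gogolbel.

gogolbel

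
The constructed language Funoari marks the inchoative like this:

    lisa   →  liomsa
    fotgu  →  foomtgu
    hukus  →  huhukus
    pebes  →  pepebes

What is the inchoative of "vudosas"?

vuvudosas

fotgu and hukus both have last vowel 'u' yet inflect differently (foomtgu, huhukus), so the last vowel is not what conditions the rule; whether the stem ends in a vowel or a consonant is.
"vudosas" ends in a consonant. The stems ending in a consonant (hukus → huhukus, pebes → pepebes) repeat the first consonant+vowel as a prefix.
The other pattern: stems ending in a vowel insert -om- after the first vowel.
So vudosas → vuvudosas.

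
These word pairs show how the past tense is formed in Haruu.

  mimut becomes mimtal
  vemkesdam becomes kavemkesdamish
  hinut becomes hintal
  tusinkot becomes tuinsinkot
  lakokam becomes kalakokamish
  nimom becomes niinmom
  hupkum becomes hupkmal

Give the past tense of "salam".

nimom and vemkesdam both end in -m yet inflect differently (niinmom, kavemkesdamish), so the final letter is not what conditions the rule; the last vowel is.
"salam" has last vowel 'a'. The stems whose last vowel is 'a' (vemkesdam → kavemkesdamish, lakokam → kalakokamish) add ka- … -ish around the stem.
So salam → kasalamish.

kasalamish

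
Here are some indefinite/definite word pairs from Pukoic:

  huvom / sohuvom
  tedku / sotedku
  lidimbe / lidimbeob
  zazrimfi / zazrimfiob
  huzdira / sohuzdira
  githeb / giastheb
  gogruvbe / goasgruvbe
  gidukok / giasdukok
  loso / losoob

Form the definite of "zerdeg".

gogruvbe and lidimbe both end in -e yet inflect differently (goasgruvbe, lidimbeob), so the final letter is not what conditions the rule; the first letter is.
"zerdeg" begins with z-. The one such stem in the data (zazrimfi → zazrimfiob) adds -ob, so the same rule applies.
So zerdeg → zerdegob.

zerdegob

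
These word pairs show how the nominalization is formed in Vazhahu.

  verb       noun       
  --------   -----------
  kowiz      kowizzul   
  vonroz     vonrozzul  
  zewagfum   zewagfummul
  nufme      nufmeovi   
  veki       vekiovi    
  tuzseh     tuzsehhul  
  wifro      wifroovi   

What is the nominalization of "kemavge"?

kemavgeovi

veki and kowiz both have last vowel 'i' yet inflect differently (vekiovi, kowizzul), so the last vowel is not what conditions the rule; whether the stem ends in a vowel or a consonant is.
"kemavge" ends in a vowel. The stems ending in a vowel (nufme → nufmeovi, wifro → wifroovi, veki → vekiovi) add -ovi.
So kemavge → kemavgeovi.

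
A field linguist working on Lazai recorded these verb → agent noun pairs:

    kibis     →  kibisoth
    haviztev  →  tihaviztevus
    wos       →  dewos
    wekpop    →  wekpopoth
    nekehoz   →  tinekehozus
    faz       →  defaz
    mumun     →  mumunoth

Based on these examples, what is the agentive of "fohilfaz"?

wos and kibis both end in -s yet inflect differently (dewos, kibisoth), so the final letter is not what conditions the rule; the number of vowels is.
"fohilfaz" has 3 vowels. The stems with 3 vowels (haviztev → tihaviztevus, nekehoz → tinekehozus) add ti- … -us around the stem.
So fohilfaz → tifohilfazus.

tifohilfazus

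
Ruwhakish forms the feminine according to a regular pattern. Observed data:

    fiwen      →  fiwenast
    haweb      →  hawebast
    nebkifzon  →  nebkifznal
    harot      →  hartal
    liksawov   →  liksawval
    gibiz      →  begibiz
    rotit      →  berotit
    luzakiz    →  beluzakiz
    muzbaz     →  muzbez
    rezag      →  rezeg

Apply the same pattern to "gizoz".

gizzal

fiwen and nebkifzon both end in -n yet inflect differently (fiwenast, nebkifznal), so the final letter is not what conditions the rule; the last vowel is.
"gizoz" has last vowel 'o'. The stems whose last vowel is 'o' (nebkifzon → nebkifznal, harot → hartal, liksawov → liksawval) delete the last vowel and add -al.
The other patterns: stems whose last vowel is 'e' add -ast; stems whose last vowel is 'i' add the prefix be-; stems whose last vowel is 'a' change the last vowel to 'e'.
So gizoz → gizzal.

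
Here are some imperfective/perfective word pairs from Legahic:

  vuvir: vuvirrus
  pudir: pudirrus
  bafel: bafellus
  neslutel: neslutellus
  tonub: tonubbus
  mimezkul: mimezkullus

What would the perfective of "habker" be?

Every pair shown (vuvir → vuvirrus, pudir → pudirrus, bafel → bafellus, …) follows the same rule: double the final consonant and add -us.
So habker → habkerrus.

habkerrus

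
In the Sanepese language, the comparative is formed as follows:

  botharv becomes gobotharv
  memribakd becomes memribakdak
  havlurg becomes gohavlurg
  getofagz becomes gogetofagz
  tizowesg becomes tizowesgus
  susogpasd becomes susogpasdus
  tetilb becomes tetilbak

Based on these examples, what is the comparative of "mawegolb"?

"mawegolb" has second-to-last letter 'l'. The one such stem in the data (tetilb → tetilbak) adds -ak, so the same rule applies.
So mawegolb → mawegolbak.

mawegolbak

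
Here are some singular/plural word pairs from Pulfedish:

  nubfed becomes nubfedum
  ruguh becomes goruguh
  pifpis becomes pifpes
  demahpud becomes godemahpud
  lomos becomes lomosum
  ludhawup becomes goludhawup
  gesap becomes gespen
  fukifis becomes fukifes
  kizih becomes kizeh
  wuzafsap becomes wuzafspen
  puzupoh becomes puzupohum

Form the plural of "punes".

punesum

"punes" has last vowel 'e'. The one such stem in the data (nubfed → nubfedum) adds -um, so the same rule applies.
So punes → punesum.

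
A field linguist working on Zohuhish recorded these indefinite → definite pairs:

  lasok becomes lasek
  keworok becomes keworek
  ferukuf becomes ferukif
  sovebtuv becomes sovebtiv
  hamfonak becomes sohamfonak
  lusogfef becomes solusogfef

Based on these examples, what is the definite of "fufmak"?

lasok and hamfonak both end in -k yet inflect differently (lasek, sohamfonak), so the final letter is not what conditions the rule; the last vowel is.
"fufmak" has last vowel 'a'. The one such stem in the data (hamfonak → sohamfonak) adds the prefix so-, so the same rule applies.
The other patterns: stems whose last vowel is 'o' change the last vowel to 'e'; stems whose last vowel is 'u' change the last vowel to 'i'.
So fufmak → sofufmak.

sofufmak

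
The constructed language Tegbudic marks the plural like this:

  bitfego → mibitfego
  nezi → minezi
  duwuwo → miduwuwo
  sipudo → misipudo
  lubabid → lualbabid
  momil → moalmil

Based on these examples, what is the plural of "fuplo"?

mifuplo

nezi and lubabid both have last vowel 'i' yet inflect differently (minezi, lualbabid), so the last vowel is not what conditions the rule; whether the stem ends in a vowel or a consonant is.
"fuplo" ends in a vowel. The stems ending in a vowel (bitfego → mibitfego, nezi → minezi, duwuwo → miduwuwo) add the prefix mi-.
The other pattern: stems ending in a consonant insert -al- after the first vowel.
So fuplo → mifuplo.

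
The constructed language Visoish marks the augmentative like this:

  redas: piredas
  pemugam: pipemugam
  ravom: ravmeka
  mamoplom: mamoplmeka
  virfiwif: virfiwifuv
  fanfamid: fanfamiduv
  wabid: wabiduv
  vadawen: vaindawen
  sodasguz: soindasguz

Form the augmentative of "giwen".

"giwen" has last vowel 'e'. The one such stem in the data (vadawen → vaindawen) inserts -in- after the first vowel (as does sodasguz), so the same rule applies.
The other patterns: stems whose last vowel is 'a' add the prefix pi-; stems whose last vowel is 'o' delete the last vowel and add -eka; stems whose last vowel is 'i' add -uv.
So giwen → giinwen.

giinwen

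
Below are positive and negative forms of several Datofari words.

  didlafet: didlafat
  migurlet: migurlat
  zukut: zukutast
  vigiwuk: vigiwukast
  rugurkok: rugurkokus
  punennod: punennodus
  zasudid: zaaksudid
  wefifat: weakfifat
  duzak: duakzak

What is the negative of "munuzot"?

didlafet and zukut both end in -t yet inflect differently (didlafat, zukutast), so the final letter is not what conditions the rule; the last vowel is.
"munuzot" has last vowel 'o'. The stems whose last vowel is 'o' (rugurkok → rugurkokus, punennod → punennodus) add -us.
So munuzot → munuzotus.

munuzotus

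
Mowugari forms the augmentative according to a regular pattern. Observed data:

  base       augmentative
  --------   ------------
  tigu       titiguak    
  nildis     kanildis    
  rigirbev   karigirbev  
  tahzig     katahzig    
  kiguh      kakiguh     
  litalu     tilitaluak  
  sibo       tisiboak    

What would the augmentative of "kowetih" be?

kakowetih

kiguh and litalu both have last vowel 'u' yet inflect differently (kakiguh, tilitaluak), so the last vowel is not what conditions the rule; whether the stem ends in a vowel or a consonant is.
"kowetih" ends in a consonant. The stems ending in a consonant (nildis → kanildis, kiguh → kakiguh, tahzig → katahzig) add the prefix ka-.
The other pattern: stems ending in a vowel add ti- … -ak around the stem.
So kowetih → kakowetih.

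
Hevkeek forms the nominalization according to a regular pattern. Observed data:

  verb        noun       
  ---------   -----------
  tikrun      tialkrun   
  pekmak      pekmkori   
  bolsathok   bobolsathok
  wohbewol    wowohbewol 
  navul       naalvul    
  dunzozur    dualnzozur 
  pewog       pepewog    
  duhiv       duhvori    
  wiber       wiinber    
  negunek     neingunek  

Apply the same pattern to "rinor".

"rinor" has last vowel 'o'. The stems whose last vowel is 'o' (bolsathok → bobolsathok, wohbewol → wowohbewol, pewog → pepewog) repeat the first consonant+vowel as a prefix.
The other patterns: stems whose last vowel is 'u' insert -al- after the first vowel; stems whose last vowel is 'a' or 'i' delete the last vowel and add -ori; stems whose last vowel is 'e' insert -in- after the first vowel.
So rinor → ririnor.

ririnor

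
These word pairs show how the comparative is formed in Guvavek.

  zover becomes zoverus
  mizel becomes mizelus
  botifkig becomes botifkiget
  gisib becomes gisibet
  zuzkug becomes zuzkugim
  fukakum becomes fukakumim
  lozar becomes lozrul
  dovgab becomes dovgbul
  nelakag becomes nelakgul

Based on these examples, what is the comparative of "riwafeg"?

botifkig and zuzkug both end in -g yet inflect differently (botifkiget, zuzkugim), so the final letter is not what conditions the rule; the last vowel is.
"riwafeg" has last vowel 'e'. The stems whose last vowel is 'e' (zover → zoverus, mizel → mizelus) add -us.
The other patterns: stems whose last vowel is 'i' add -et; stems whose last vowel is 'u' add -im; stems whose last vowel is 'a' delete the last vowel and add -ul.
So riwafeg → riwafegus.

riwafegus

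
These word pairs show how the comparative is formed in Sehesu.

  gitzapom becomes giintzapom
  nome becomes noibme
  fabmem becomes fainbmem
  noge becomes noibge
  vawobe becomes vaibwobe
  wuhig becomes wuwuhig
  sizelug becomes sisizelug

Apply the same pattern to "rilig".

ririlig

noge and fabmem both have last vowel 'e' yet inflect differently (noibge, fainbmem), so the last vowel is not what conditions the rule; the final letter is.
"rilig" ends in -g. The stems ending in -g (wuhig → wuwuhig, sizelug → sisizelug) repeat the first consonant+vowel as a prefix.
The other patterns: stems ending in -e insert -ib- after the first vowel; stems ending in -m insert -in- after the first vowel.
So rilig → ririlig.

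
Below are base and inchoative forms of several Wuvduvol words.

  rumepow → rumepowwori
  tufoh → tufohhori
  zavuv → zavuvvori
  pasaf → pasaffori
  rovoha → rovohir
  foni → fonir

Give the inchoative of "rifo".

rifir

pasaf and rovoha both have last vowel 'a' yet inflect differently (pasaffori, rovohir), so the last vowel is not what conditions the rule; whether the stem ends in a vowel or a consonant is.
"rifo" ends in a vowel. The stems ending in a vowel (rovoha → rovohir, foni → fonir) drop the final letter and add -ir.
The other pattern: stems ending in a consonant double the final consonant and add -ori.
So rifo → rifir.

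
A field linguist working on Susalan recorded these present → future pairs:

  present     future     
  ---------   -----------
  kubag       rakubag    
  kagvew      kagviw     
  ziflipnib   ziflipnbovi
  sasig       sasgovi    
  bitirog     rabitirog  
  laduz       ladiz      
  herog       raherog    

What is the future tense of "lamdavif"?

lamdavfovi

sasig and bitirog both end in -g yet inflect differently (sasgovi, rabitirog), so the final letter is not what conditions the rule; the last vowel is.
"lamdavif" has last vowel 'i'. The stems whose last vowel is 'i' (ziflipnib → ziflipnbovi, sasig → sasgovi) delete the last vowel and add -ovi.
The other patterns: stems whose last vowel is 'e' or 'u' change the last vowel to 'i'; stems whose last vowel is 'a' or 'o' add the prefix ra-.
So lamdavif → lamdavfovi.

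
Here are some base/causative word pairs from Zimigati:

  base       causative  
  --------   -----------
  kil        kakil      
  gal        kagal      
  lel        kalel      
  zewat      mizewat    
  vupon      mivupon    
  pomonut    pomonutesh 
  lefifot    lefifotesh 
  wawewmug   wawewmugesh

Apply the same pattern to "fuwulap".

"fuwulap" has 3 vowels. The stems with 3 vowels (pomonut → pomonutesh, lefifot → lefifotesh, wawewmug → wawewmugesh) add -esh.
The other patterns: stems with 1 vowel add the prefix ka-; stems with 2 vowels add the prefix mi-.
So fuwulap → fuwulapesh.

fuwulapesh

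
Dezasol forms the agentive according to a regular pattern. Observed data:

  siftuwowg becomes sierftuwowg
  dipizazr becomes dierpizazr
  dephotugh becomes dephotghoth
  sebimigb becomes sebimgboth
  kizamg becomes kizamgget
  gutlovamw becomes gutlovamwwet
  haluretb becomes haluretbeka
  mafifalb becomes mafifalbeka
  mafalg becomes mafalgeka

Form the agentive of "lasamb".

siftuwowg and kizamg both end in -g yet inflect differently (sierftuwowg, kizamgget), so the final letter is not what conditions the rule; the second-to-last letter is.
"lasamb" has second-to-last letter 'm'. The stems whose second-to-last letter is 'm' (kizamg → kizamgget, gutlovamw → gutlovamwwet) double the final consonant and add -et.
So lasamb → lasambbet.

lasambbet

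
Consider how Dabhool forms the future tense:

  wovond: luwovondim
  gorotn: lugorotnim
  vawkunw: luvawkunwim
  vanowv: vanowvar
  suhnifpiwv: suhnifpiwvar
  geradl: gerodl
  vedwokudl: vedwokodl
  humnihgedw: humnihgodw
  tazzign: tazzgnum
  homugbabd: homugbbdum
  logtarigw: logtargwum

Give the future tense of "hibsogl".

hibsglum

vawkunw and humnihgedw both end in -w yet inflect differently (luvawkunwim, humnihgodw), so the final letter is not what conditions the rule; the second-to-last letter is.
"hibsogl" has second-to-last letter 'g'. The stems whose second-to-last letter is 'g' (tazzign → tazzgnum, logtarigw → logtargwum) delete the last vowel and add -um.
So hibsogl → hibsglum.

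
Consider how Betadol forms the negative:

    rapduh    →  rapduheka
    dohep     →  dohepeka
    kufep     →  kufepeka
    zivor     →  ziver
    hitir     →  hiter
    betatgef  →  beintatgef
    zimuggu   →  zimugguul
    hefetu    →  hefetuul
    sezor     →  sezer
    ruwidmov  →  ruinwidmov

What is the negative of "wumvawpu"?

wumvawpuul

ruwidmov and sezor both have last vowel 'o' yet inflect differently (ruinwidmov, sezer), so the last vowel is not what conditions the rule; the final letter is.
"wumvawpu" ends in -u. The stems ending in -u (hefetu → hefetuul, zimuggu → zimugguul) add -ul.
The other patterns: stems ending in -f or -v insert -in- after the first vowel; stems ending in -r change the last vowel to 'e'; stems ending in -h or -p add -eka.
So wumvawpu → wumvawpuul.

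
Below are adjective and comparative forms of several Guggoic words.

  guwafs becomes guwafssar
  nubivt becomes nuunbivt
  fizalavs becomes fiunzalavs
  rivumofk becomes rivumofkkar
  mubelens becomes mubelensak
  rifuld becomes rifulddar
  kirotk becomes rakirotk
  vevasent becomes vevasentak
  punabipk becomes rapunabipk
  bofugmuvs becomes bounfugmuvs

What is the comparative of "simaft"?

"simaft" has second-to-last letter 'f'. The stems whose second-to-last letter is 'f' (guwafs → guwafssar, rivumofk → rivumofkkar) double the final consonant and add -ar.
The other patterns: stems whose second-to-last letter is 'v' insert -un- after the first vowel; stems whose second-to-last letter is 'n' add -ak; stems whose second-to-last letter is 'p' or 't' add the prefix ra-.
So simaft → simafttar.

simafttar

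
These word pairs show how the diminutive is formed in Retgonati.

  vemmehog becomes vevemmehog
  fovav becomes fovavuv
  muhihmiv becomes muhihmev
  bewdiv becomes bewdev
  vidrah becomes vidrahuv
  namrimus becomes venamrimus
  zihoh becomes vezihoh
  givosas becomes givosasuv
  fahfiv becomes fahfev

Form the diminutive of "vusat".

"vusat" has last vowel 'a'. The stems whose last vowel is 'a' (fovav → fovavuv, vidrah → vidrahuv, givosas → givosasuv) add -uv.
So vusat → vusatuv.

vusatuv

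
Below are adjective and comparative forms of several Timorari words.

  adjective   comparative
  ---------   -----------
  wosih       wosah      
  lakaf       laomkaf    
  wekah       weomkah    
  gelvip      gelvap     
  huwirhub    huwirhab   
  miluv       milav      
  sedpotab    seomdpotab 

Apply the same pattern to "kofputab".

wekah and wosih both end in -h yet inflect differently (weomkah, wosah), so the final letter is not what conditions the rule; the last vowel is.
"kofputab" has last vowel 'a'. The stems whose last vowel is 'a' (lakaf → laomkaf, wekah → weomkah, sedpotab → seomdpotab) insert -om- after the first vowel.
The other pattern: stems whose last vowel is 'i' or 'u' change the last vowel to 'a'.
So kofputab → koomfputab.

koomfputab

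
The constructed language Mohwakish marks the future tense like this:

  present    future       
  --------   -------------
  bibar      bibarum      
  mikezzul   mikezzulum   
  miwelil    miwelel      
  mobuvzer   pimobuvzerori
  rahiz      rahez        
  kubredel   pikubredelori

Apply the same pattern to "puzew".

pipuzewori

miwelil and kubredel both end in -l yet inflect differently (miwelel, pikubredelori), so the final letter is not what conditions the rule; the last vowel is.
"puzew" has last vowel 'e'. The stems whose last vowel is 'e' (kubredel → pikubredelori, mobuvzer → pimobuvzerori) add pi- … -ori around the stem.
The other patterns: stems whose last vowel is 'i' change the last vowel to 'e'; stems whose last vowel is 'a' or 'u' add -um.
So puzew → pipuzewori.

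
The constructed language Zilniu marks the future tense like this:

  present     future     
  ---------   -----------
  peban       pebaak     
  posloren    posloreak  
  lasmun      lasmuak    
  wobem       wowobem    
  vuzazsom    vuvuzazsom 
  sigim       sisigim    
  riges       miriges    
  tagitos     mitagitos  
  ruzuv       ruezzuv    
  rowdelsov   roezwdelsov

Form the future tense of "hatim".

hahatim

posloren and wobem both have last vowel 'e' yet inflect differently (posloreak, wowobem), so the last vowel is not what conditions the rule; the final letter is.
"hatim" ends in -m. The stems ending in -m (wobem → wowobem, vuzazsom → vuvuzazsom, sigim → sisigim) repeat the first consonant+vowel as a prefix.
The other patterns: stems ending in -n drop the final letter and add -ak; stems ending in -s add the prefix mi-; stems ending in -v insert -ez- after the first vowel.
So hatim → hahatim.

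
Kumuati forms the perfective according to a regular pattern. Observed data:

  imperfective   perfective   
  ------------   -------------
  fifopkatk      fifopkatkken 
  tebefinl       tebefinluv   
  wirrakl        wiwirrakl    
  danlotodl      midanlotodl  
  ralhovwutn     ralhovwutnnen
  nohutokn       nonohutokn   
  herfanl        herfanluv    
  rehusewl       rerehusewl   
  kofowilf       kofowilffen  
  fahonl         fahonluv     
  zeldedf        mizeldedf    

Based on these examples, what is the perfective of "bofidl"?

mibofidl

"bofidl" has second-to-last letter 'd'. The stems whose second-to-last letter is 'd' (danlotodl → midanlotodl, zeldedf → mizeldedf) add the prefix mi-.
So bofidl → mibofidl.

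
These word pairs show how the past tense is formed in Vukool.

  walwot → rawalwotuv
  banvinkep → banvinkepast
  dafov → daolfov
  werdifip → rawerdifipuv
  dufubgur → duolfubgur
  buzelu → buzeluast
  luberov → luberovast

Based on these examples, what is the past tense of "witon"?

rawitonuv

"witon" begins with w-. The stems beginning with w- (werdifip → rawerdifipuv, walwot → rawalwotuv) add ra- … -uv around the stem.
So witon → rawitonuv.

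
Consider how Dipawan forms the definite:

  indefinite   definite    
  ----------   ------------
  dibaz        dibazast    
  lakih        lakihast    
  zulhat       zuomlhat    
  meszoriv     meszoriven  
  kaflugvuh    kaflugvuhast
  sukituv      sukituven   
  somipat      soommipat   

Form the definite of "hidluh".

hidluhast

meszoriv and lakih both have last vowel 'i' yet inflect differently (meszoriven, lakihast), so the last vowel is not what conditions the rule; the final letter is.
"hidluh" ends in -h. The stems ending in -h (lakih → lakihast, kaflugvuh → kaflugvuhast) add -ast.
So hidluh → hidluhast.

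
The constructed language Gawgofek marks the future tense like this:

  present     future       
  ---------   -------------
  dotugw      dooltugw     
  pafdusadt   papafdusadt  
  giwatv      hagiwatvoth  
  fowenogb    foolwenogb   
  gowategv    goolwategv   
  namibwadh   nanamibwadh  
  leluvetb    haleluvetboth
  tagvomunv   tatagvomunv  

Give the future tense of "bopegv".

"bopegv" has second-to-last letter 'g'. The stems whose second-to-last letter is 'g' (fowenogb → foolwenogb, dotugw → dooltugw, gowategv → goolwategv) insert -ol- after the first vowel.
The other patterns: stems whose second-to-last letter is 't' add ha- … -oth around the stem; stems whose second-to-last letter is 'd' or 'n' repeat the first consonant+vowel as a prefix.
So bopegv → boolpegv.

boolpegv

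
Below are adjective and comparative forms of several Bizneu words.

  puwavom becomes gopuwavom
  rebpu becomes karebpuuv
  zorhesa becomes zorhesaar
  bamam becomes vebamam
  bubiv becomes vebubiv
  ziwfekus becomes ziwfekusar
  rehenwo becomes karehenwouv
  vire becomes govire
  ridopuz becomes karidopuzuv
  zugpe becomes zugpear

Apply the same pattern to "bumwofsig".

zugpe and vire both end in -e yet inflect differently (zugpear, govire), so the final letter is not what conditions the rule; the first letter is.
"bumwofsig" begins with b-. The stems beginning with b- (bamam → vebamam, bubiv → vebubiv) add the prefix ve-.
So bumwofsig → vebumwofsig.

vebumwofsig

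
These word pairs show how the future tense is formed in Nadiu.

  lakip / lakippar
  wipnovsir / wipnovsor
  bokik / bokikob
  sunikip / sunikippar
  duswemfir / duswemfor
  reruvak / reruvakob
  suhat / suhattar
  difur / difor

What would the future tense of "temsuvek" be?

temsuvekob

wipnovsir and bokik both have last vowel 'i' yet inflect differently (wipnovsor, bokikob), so the last vowel is not what conditions the rule; the final letter is.
"temsuvek" ends in -k. The stems ending in -k (reruvak → reruvakob, bokik → bokikob) add -ob.
So temsuvek → temsuvekob.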